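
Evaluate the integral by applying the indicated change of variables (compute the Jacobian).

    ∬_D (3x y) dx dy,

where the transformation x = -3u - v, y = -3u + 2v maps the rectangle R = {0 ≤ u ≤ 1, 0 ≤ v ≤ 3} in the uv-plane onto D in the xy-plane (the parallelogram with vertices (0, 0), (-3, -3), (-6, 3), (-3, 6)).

Compute the Jacobian determinant of (x, y) with respect to (u, v):

    ∂(x,y)/∂(u,v) = | -3  -1 | = (-3)(2) - (-1)(-3) = -9.
                   | -3  2 |

Its absolute value is |J| = 9 (the area scaling factor).

Substituting x = -3u - v, y = -3u + 2v into the integrand,

    3x y → 27u^2 - 9u v - 6v^2,

so the integral becomes

    ∬_R (27u^2 - 9u v - 6v^2) · |J| du dv = ∫_0^1 ∫_0^3 (243u^2 - 81u v - 54v^2) dv du.

Inner (v): 729u^2 - 729u/2 - 486.
Outer (u): -1701/4.

Therefore ∬_D (3x y) dx dy = -1701/4.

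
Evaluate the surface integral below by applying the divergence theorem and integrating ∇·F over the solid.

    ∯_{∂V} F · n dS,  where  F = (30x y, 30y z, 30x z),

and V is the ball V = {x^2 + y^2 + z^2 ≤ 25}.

By the divergence theorem,

    ∯_{∂V} F · n dS = ∭_V (∇ · F) dV.

Compute the divergence:
    ∇ · F = ∂F_x/∂x + ∂F_y/∂y + ∂F_z/∂z = 30y + 30z + 30x = 30x + 30y + 30z.

In spherical coordinates, x = ρ sin(φ) cos(θ), y = ρ sin(φ) sin(θ), z = ρ cos(φ), dV = ρ^2 sin(φ) dρ dφ dθ, with 0 ≤ ρ ≤ 5, 0 ≤ φ ≤ π, 0 ≤ θ ≤ 2π.

The integrand, after substitution and multiplying by the volume element, becomes (30ρ (sqrt(2)sin(φ)sin(θ + π/4) + cos(φ))) · ρ^2 sin(φ), so

    ∭_V (∇·F) dV = ∫_0^{2π} ∫_0^{π} ∫_0^{5} (30ρ (sqrt(2)sin(φ)sin(θ + π/4) + cos(φ))) · ρ^2 sin(φ) dρ dφ dθ.

Inner (ρ from 0 to 5): 9375(sqrt(2)sin(φ)sin(θ + π/4) + cos(φ))sin(φ)/2.
Middle (φ from 0 to π): 9375sqrt(2)π sin(θ + π/4)/4.
Outer (θ from 0 to 2π): 0.

Therefore ∯_{∂V} F · n dS = 0.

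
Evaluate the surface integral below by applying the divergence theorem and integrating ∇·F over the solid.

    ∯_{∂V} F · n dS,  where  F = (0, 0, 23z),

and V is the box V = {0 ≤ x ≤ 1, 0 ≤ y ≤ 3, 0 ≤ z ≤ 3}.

By the divergence theorem,

    ∯_{∂V} F · n dS = ∭_V (∇ · F) dV.

Compute the divergence:
    ∇ · F = ∂F_x/∂x + ∂F_y/∂y + ∂F_z/∂z = 0 + 0 + 23 = 23.

V is a rectangular box, so dV = dx dy dz with 0 ≤ x ≤ 1, 0 ≤ y ≤ 3, 0 ≤ z ≤ 3.

Integrate (23) over V as an iterated integral:

    ∭_V (∇·F) dV = ∫_0^{1} ∫_0^{3} ∫_0^{3} (23) dz dy dx.

Inner (z from 0 to 3): 69.
Middle (y from 0 to 3): 207.
Outer (x from 0 to 1): 207.

Therefore ∯_{∂V} F · n dS = 207.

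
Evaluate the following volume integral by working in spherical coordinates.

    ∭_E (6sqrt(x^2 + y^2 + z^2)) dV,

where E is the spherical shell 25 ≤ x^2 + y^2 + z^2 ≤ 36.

In spherical coordinates, x = ρ sin(φ) cos(θ), y = ρ sin(φ) sin(θ), z = ρ cos(φ), and dV = ρ^2 sin(φ) dρ dφ dθ.

The integrand becomes 6ρ, so

    ∭_E (6sqrt(x^2 + y^2 + z^2)) dV = ∫_{0}^{2π} ∫_{0}^{π} ∫_{5}^{6} (6ρ) · ρ^2 sin(φ) dρ dφ dθ.

Inner (ρ): 2013sin(φ)/2.
Middle (φ): 2013.
Outer (θ): 4026π.

Therefore the triple integral equals 4026π.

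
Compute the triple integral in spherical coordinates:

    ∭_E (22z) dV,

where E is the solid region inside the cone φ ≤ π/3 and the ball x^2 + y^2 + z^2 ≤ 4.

In spherical coordinates, x = ρ sin(φ) cos(θ), y = ρ sin(φ) sin(θ), z = ρ cos(φ), and dV = ρ^2 sin(φ) dρ dφ dθ.

The integrand becomes 22ρ cos(φ), so

    ∭_E (22z) dV = ∫_{0}^{2π} ∫_{0}^{π/3} ∫_{0}^{2} (22ρ cos(φ)) · ρ^2 sin(φ) dρ dφ dθ.

Inner (ρ): 44sin(2φ).
Middle (φ): 33.
Outer (θ): 66π.

Therefore the triple integral equals 66π.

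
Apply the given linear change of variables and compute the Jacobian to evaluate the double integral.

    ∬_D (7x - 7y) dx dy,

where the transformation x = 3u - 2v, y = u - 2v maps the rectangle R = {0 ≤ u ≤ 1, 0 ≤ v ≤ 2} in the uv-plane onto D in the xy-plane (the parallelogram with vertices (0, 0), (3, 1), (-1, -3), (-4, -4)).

Compute the Jacobian determinant of (x, y) with respect to (u, v):

    ∂(x,y)/∂(u,v) = | 3  -2 | = (3)(-2) - (-2)(1) = -4.
                   | 1  -2 |

Its absolute value is |J| = 4 (the area scaling factor).

Substituting x = 3u - 2v, y = u - 2v into the integrand,

    7x - 7y → 14u,

so the integral becomes

    ∬_R (14u) · |J| du dv = ∫_0^1 ∫_0^2 (56u) dv du.

Inner (v): 112u.
Outer (u): 56.

Therefore ∬_D (7x - 7y) dx dy = 56.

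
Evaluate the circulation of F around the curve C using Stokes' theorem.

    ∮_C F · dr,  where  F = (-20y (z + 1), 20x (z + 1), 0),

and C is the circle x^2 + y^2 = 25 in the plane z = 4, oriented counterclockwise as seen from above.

Let S be the flat disk x^2 + y^2 ≤ 25 in the plane z = 4, with upward unit normal n̂ = ẑ. By Stokes' theorem,

    ∮_C F · dr = ∬_S (∇ × F) · n̂ dS = ∬_D (curl F)_z dA,

where D is the disk x^2 + y^2 ≤ 25.

Compute the curl of F = (-20y (z + 1), 20x (z + 1), 0):
    (∇ × F)_x = ∂F_z/∂y - ∂F_y/∂z = -20x,
    (∇ × F)_y = ∂F_x/∂z - ∂F_z/∂x = -20y,
    (∇ × F)_z = ∂F_y/∂x - ∂F_x/∂y = 40z + 40.

On z = 4, (curl F)_z = 200.

Convert to polar (x = r cos θ, y = r sin θ, dA = r dr dθ); the integrand becomes 200, so

    ∬_D (curl F)_z dA = ∫_0^{2π} ∫_0^{5} (200) · r dr dθ.

Inner (r from 0 to 5): 2500.
Outer (θ from 0 to 2π): 5000π.

Therefore ∮_C F · dr = 5000π.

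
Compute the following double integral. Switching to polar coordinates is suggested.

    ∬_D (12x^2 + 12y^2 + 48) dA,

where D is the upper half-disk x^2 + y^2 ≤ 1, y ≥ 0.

The region D is 0 ≤ r ≤ 1, 0 ≤ θ ≤ π in polar coordinates, where x = r cos(θ), y = r sin(θ), and dA = r dr dθ.

Under the substitution, the integrand becomes 12r^2 + 48, so

    ∬_D (12x^2 + 12y^2 + 48) dA = ∫_{0}^{π} ∫_{0}^{1} (12r^2 + 48) · r dr dθ.

Inner integral (in r): ∫_{0}^{1} (12r^2 + 48) · r dr = 27.

Outer integral (in θ): ∫_{0}^{π} (27) dθ = 27π.

Therefore ∬_D (12x^2 + 12y^2 + 48) dA = 27π.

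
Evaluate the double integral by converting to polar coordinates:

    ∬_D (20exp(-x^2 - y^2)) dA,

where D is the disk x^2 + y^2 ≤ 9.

The region D is 0 ≤ r ≤ 3, 0 ≤ θ ≤ 2π in polar coordinates, where x = r cos(θ), y = r sin(θ), and dA = r dr dθ.

Under the substitution, the integrand becomes 20exp(-r^2), so

    ∬_D (20exp(-x^2 - y^2)) dA = ∫_{0}^{2π} ∫_{0}^{3} (20exp(-r^2)) · r dr dθ.

Inner integral (in r): ∫_{0}^{3} (20exp(-r^2)) · r dr = 10 - 10exp(-9).

Outer integral (in θ): ∫_{0}^{2π} (10 - 10exp(-9)) dθ = -20π exp(-9) + 20π.

Therefore ∬_D (20exp(-x^2 - y^2)) dA = -20π exp(-9) + 20π.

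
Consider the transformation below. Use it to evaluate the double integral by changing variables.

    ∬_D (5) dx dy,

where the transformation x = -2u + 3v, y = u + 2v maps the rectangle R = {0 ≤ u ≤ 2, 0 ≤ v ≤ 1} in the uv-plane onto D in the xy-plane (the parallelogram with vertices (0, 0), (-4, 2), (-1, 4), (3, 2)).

Compute the Jacobian determinant of (x, y) with respect to (u, v):

    ∂(x,y)/∂(u,v) = | -2  3 | = (-2)(2) - (3)(1) = -7.
                   | 1  2 |

Its absolute value is |J| = 7 (the area scaling factor).

Substituting x = -2u + 3v, y = u + 2v into the integrand,

    5 → 5,

so the integral becomes

    ∬_R (5) · |J| du dv = ∫_0^2 ∫_0^1 (35) dv du.

Inner (v): 35.
Outer (u): 70.

Therefore ∬_D (5) dx dy = 70.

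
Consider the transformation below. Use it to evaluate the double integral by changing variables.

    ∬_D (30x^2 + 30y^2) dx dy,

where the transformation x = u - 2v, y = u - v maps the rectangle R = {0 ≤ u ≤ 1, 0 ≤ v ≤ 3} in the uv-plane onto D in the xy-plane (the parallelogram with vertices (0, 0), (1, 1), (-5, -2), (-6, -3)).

Compute the Jacobian determinant of (x, y) with respect to (u, v):

    ∂(x,y)/∂(u,v) = | 1  -2 | = (1)(-1) - (-2)(1) = 1.
                   | 1  -1 |

Its absolute value is |J| = 1 (the area scaling factor).

Substituting x = u - 2v, y = u - v into the integrand,

    30x^2 + 30y^2 → 60u^2 - 180u v + 150v^2,

so the integral becomes

    ∬_R (60u^2 - 180u v + 150v^2) · |J| du dv = ∫_0^1 ∫_0^3 (60u^2 - 180u v + 150v^2) dv du.

Inner (v): 180u^2 - 810u + 1350.
Outer (u): 1005.

Therefore ∬_D (30x^2 + 30y^2) dx dy = 1005.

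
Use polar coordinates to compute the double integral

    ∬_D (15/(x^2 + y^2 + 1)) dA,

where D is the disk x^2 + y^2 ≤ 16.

The region D is 0 ≤ r ≤ 4, 0 ≤ θ ≤ 2π in polar coordinates, where x = r cos(θ), y = r sin(θ), and dA = r dr dθ.

Under the substitution, the integrand becomes 15/(r^2 + 1), so

    ∬_D (15/(x^2 + y^2 + 1)) dA = ∫_{0}^{2π} ∫_{0}^{4} (15/(r^2 + 1)) · r dr dθ.

Inner integral (in r): ∫_{0}^{4} (15/(r^2 + 1)) · r dr = 15log(17)/2.

Outer integral (in θ): ∫_{0}^{2π} (15log(17)/2) dθ = 15π log(17).

Therefore ∬_D (15/(x^2 + y^2 + 1)) dA = 15π log(17).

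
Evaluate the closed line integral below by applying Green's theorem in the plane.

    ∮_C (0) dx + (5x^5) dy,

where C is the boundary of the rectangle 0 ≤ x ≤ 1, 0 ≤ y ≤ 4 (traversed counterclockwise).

Green's theorem converts the closed line integral into a double integral over the enclosed region D:

    ∮_C P dx + Q dy = ∬_D (∂Q/∂x - ∂P/∂y) dA.

Here P = 0, Q = 5x^5, so

    ∂Q/∂x = 25x^4,    ∂P/∂y = 0,
    ∂Q/∂x - ∂P/∂y = 25x^4.

D is the region 0 ≤ x ≤ 1, 0 ≤ y ≤ 4. Evaluating the double integral:

    ∬_D (25x^4) dA = ∫_0^{1} ∫_0^{4} (25x^4) dy dx.

Inner (y from 0 to 4): 100x^4.
Outer (x from 0 to 1): 20.

Therefore ∮_C P dx + Q dy = 20.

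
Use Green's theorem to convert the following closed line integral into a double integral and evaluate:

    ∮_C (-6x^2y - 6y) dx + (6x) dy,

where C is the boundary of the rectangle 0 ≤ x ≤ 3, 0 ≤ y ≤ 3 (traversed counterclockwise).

Green's theorem converts the closed line integral into a double integral over the enclosed region D:

    ∮_C P dx + Q dy = ∬_D (∂Q/∂x - ∂P/∂y) dA.

Here P = -6x^2y - 6y, Q = 6x, so

    ∂Q/∂x = 6,    ∂P/∂y = -6x^2 - 6,
    ∂Q/∂x - ∂P/∂y = 6x^2 + 12.

D is the region 0 ≤ x ≤ 3, 0 ≤ y ≤ 3. Evaluating the double integral:

    ∬_D (6x^2 + 12) dA = ∫_0^{3} ∫_0^{3} (6x^2 + 12) dy dx.

Inner (y from 0 to 3): 18x^2 + 36.
Outer (x from 0 to 3): 270.

Therefore ∮_C P dx + Q dy = 270.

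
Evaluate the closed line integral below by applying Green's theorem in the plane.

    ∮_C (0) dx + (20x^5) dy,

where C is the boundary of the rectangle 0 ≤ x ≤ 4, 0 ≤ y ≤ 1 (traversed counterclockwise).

Green's theorem converts the closed line integral into a double integral over the enclosed region D:

    ∮_C P dx + Q dy = ∬_D (∂Q/∂x - ∂P/∂y) dA.

Here P = 0, Q = 20x^5, so

    ∂Q/∂x = 100x^4,    ∂P/∂y = 0,
    ∂Q/∂x - ∂P/∂y = 100x^4.

D is the region 0 ≤ x ≤ 4, 0 ≤ y ≤ 1. Evaluating the double integral:

    ∬_D (100x^4) dA = ∫_0^{4} ∫_0^{1} (100x^4) dy dx.

Inner (y from 0 to 1): 100x^4.
Outer (x from 0 to 4): 20480.

Therefore ∮_C P dx + Q dy = 20480.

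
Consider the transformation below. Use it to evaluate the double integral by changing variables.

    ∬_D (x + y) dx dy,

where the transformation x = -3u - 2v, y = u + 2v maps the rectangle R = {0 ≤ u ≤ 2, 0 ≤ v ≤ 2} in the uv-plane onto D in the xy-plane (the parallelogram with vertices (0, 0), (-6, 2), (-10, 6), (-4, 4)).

Compute the Jacobian determinant of (x, y) with respect to (u, v):

    ∂(x,y)/∂(u,v) = | -3  -2 | = (-3)(2) - (-2)(1) = -4.
                   | 1  2 |

Its absolute value is |J| = 4 (the area scaling factor).

Substituting x = -3u - 2v, y = u + 2v into the integrand,

    x + y → -2u,

so the integral becomes

    ∬_R (-2u) · |J| du dv = ∫_0^2 ∫_0^2 (-8u) dv du.

Inner (v): -16u.
Outer (u): -32.

Therefore ∬_D (x + y) dx dy = -32.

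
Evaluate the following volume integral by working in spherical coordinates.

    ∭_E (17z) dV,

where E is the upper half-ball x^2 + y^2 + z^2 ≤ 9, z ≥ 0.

In spherical coordinates, x = ρ sin(φ) cos(θ), y = ρ sin(φ) sin(θ), z = ρ cos(φ), and dV = ρ^2 sin(φ) dρ dφ dθ.

The integrand becomes 17ρ cos(φ), so

    ∭_E (17z) dV = ∫_{0}^{2π} ∫_{0}^{π/2} ∫_{0}^{3} (17ρ cos(φ)) · ρ^2 sin(φ) dρ dφ dθ.

Inner (ρ): 1377sin(2φ)/8.
Middle (φ): 1377/8.
Outer (θ): 1377π/4.

Therefore the triple integral equals 1377π/4.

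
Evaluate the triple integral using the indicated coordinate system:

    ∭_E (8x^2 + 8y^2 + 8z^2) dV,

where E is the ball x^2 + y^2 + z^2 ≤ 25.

In spherical coordinates, x = ρ sin(φ) cos(θ), y = ρ sin(φ) sin(θ), z = ρ cos(φ), and dV = ρ^2 sin(φ) dρ dφ dθ.

The integrand becomes 8ρ^2, so

    ∭_E (8x^2 + 8y^2 + 8z^2) dV = ∫_{0}^{2π} ∫_{0}^{π} ∫_{0}^{5} (8ρ^2) · ρ^2 sin(φ) dρ dφ dθ.

Inner (ρ): 5000sin(φ).
Middle (φ): 10000.
Outer (θ): 20000π.

Therefore the triple integral equals 20000π.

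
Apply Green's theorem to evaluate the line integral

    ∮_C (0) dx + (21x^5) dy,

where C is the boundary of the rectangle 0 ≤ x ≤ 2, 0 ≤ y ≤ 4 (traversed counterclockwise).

Green's theorem converts the closed line integral into a double integral over the enclosed region D:

    ∮_C P dx + Q dy = ∬_D (∂Q/∂x - ∂P/∂y) dA.

Here P = 0, Q = 21x^5, so

    ∂Q/∂x = 105x^4,    ∂P/∂y = 0,
    ∂Q/∂x - ∂P/∂y = 105x^4.

D is the region 0 ≤ x ≤ 2, 0 ≤ y ≤ 4. Evaluating the double integral:

    ∬_D (105x^4) dA = ∫_0^{2} ∫_0^{4} (105x^4) dy dx.

Inner (y from 0 to 4): 420x^4.
Outer (x from 0 to 2): 2688.

Therefore ∮_C P dx + Q dy = 2688.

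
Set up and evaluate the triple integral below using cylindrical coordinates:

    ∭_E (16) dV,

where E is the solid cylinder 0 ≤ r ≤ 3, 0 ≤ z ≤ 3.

In cylindrical coordinates, x = r cos(θ), y = r sin(θ), z = z, and dV = r dr dθ dz.

The integrand becomes 16, so

    ∭_E (16) dV = ∫_{0}^{2π} ∫_{0}^{3} ∫_{0}^{3} (16) · r dz dr dθ.

Inner (z): 48r.
Middle (r from 0 to 3): 216.
Outer (θ): 432π.

Therefore the triple integral equals 432π.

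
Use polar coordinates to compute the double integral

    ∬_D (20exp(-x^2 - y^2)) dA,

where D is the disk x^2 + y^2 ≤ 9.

The region D is 0 ≤ r ≤ 3, 0 ≤ θ ≤ 2π in polar coordinates, where x = r cos(θ), y = r sin(θ), and dA = r dr dθ.

Under the substitution, the integrand becomes 20exp(-r^2), so

    ∬_D (20exp(-x^2 - y^2)) dA = ∫_{0}^{2π} ∫_{0}^{3} (20exp(-r^2)) · r dr dθ.

Inner integral (in r): ∫_{0}^{3} (20exp(-r^2)) · r dr = 10 - 10exp(-9).

Outer integral (in θ): ∫_{0}^{2π} (10 - 10exp(-9)) dθ = -20π exp(-9) + 20π.

Therefore ∬_D (20exp(-x^2 - y^2)) dA = -20π exp(-9) + 20π.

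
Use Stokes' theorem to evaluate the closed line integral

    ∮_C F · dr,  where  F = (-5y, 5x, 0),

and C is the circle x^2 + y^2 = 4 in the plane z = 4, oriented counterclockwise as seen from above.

Let S be the flat disk x^2 + y^2 ≤ 4 in the plane z = 4, with upward unit normal n̂ = ẑ. By Stokes' theorem,

    ∮_C F · dr = ∬_S (∇ × F) · n̂ dS = ∬_D (curl F)_z dA,

where D is the disk x^2 + y^2 ≤ 4.

Compute the curl of F = (-5y, 5x, 0):
    (∇ × F)_x = ∂F_z/∂y - ∂F_y/∂z = 0,
    (∇ × F)_y = ∂F_x/∂z - ∂F_z/∂x = 0,
    (∇ × F)_z = ∂F_y/∂x - ∂F_x/∂y = 10.

On z = 4, (curl F)_z = 10.

Convert to polar (x = r cos θ, y = r sin θ, dA = r dr dθ); the integrand becomes 10, so

    ∬_D (curl F)_z dA = ∫_0^{2π} ∫_0^{2} (10) · r dr dθ.

Inner (r from 0 to 2): 20.
Outer (θ from 0 to 2π): 40π.

Therefore ∮_C F · dr = 40π.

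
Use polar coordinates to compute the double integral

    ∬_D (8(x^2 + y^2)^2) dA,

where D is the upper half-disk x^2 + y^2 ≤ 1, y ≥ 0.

The region D is 0 ≤ r ≤ 1, 0 ≤ θ ≤ π in polar coordinates, where x = r cos(θ), y = r sin(θ), and dA = r dr dθ.

Under the substitution, the integrand becomes 8r^4, so

    ∬_D (8(x^2 + y^2)^2) dA = ∫_{0}^{π} ∫_{0}^{1} (8r^4) · r dr dθ.

Inner integral (in r): ∫_{0}^{1} (8r^4) · r dr = 4/3.

Outer integral (in θ): ∫_{0}^{π} (4/3) dθ = 4π/3.

Therefore ∬_D (8(x^2 + y^2)^2) dA = 4π/3.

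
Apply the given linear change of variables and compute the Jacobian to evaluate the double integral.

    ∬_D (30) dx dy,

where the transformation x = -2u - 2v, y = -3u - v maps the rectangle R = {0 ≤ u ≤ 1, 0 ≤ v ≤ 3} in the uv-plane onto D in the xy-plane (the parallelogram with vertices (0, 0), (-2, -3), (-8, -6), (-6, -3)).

Compute the Jacobian determinant of (x, y) with respect to (u, v):

    ∂(x,y)/∂(u,v) = | -2  -2 | = (-2)(-1) - (-2)(-3) = -4.
                   | -3  -1 |

Its absolute value is |J| = 4 (the area scaling factor).

Substituting x = -2u - 2v, y = -3u - v into the integrand,

    30 → 30,

so the integral becomes

    ∬_R (30) · |J| du dv = ∫_0^1 ∫_0^3 (120) dv du.

Inner (v): 360.
Outer (u): 360.

Therefore ∬_D (30) dx dy = 360.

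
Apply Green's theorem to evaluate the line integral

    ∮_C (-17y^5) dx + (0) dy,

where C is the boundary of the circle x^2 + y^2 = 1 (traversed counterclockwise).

Green's theorem converts the closed line integral into a double integral over the enclosed region D:

    ∮_C P dx + Q dy = ∬_D (∂Q/∂x - ∂P/∂y) dA.

Here P = -17y^5, Q = 0, so

    ∂Q/∂x = 0,    ∂P/∂y = -85y^4,
    ∂Q/∂x - ∂P/∂y = 85y^4.

D is the region x^2 + y^2 ≤ 1. Evaluating the double integral:

In polar coordinates (x = r cos θ, y = r sin θ, dA = r dr dθ) the integrand becomes 85r^4sin(θ)^4, so

    ∬_D (85y^4) dA = ∫_0^{2π} ∫_0^{1} (85r^4sin(θ)^4) · r dr dθ.

Inner (r from 0 to 1): 85sin(θ)^4/6.
Outer (θ from 0 to 2π): 85π/8.

Therefore ∮_C P dx + Q dy = 85π/8.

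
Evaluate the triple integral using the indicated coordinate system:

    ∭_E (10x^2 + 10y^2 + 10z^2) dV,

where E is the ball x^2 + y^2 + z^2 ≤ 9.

In spherical coordinates, x = ρ sin(φ) cos(θ), y = ρ sin(φ) sin(θ), z = ρ cos(φ), and dV = ρ^2 sin(φ) dρ dφ dθ.

The integrand becomes 10ρ^2, so

    ∭_E (10x^2 + 10y^2 + 10z^2) dV = ∫_{0}^{2π} ∫_{0}^{π} ∫_{0}^{3} (10ρ^2) · ρ^2 sin(φ) dρ dφ dθ.

Inner (ρ): 486sin(φ).
Middle (φ): 972.
Outer (θ): 1944π.

Therefore the triple integral equals 1944π.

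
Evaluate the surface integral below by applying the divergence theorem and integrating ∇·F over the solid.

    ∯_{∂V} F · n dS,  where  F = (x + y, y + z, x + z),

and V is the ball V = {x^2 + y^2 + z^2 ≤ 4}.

By the divergence theorem,

    ∯_{∂V} F · n dS = ∭_V (∇ · F) dV.

Compute the divergence:
    ∇ · F = ∂F_x/∂x + ∂F_y/∂y + ∂F_z/∂z = 1 + 1 + 1 = 3.

In spherical coordinates, x = ρ sin(φ) cos(θ), y = ρ sin(φ) sin(θ), z = ρ cos(φ), dV = ρ^2 sin(φ) dρ dφ dθ, with 0 ≤ ρ ≤ 2, 0 ≤ φ ≤ π, 0 ≤ θ ≤ 2π.

The integrand, after substitution and multiplying by the volume element, becomes (3) · ρ^2 sin(φ), so

    ∭_V (∇·F) dV = ∫_0^{2π} ∫_0^{π} ∫_0^{2} (3) · ρ^2 sin(φ) dρ dφ dθ.

Inner (ρ from 0 to 2): 8sin(φ).
Middle (φ from 0 to π): 16.
Outer (θ from 0 to 2π): 32π.

Therefore ∯_{∂V} F · n dS = 32π.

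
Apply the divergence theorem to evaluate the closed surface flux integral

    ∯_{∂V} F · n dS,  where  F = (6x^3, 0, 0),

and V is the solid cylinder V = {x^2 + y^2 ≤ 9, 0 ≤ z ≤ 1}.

By the divergence theorem,

    ∯_{∂V} F · n dS = ∭_V (∇ · F) dV.

Compute the divergence:
    ∇ · F = ∂F_x/∂x + ∂F_y/∂y + ∂F_z/∂z = 18x^2 + 0 + 0 = 18x^2.

In cylindrical coordinates, x = r cos(θ), y = r sin(θ), z = z, dV = r dr dθ dz, with 0 ≤ r ≤ 3, 0 ≤ θ ≤ 2π, 0 ≤ z ≤ 1.

The integrand, after substitution and multiplying by the volume element, becomes (18r^2cos(θ)^2) · r, so

    ∭_V (∇·F) dV = ∫_0^{2π} ∫_0^{3} ∫_0^{1} (18r^2cos(θ)^2) · r dz dr dθ.

Inner (z from 0 to 1): 18r^3cos(θ)^2.
Middle (r from 0 to 3): 729cos(θ)^2/2.
Outer (θ from 0 to 2π): 729π/2.

Therefore ∯_{∂V} F · n dS = 729π/2.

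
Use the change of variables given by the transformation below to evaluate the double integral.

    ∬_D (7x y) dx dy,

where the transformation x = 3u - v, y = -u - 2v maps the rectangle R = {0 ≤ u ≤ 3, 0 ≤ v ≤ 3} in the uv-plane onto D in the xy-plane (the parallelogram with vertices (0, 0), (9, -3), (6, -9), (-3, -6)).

Compute the Jacobian determinant of (x, y) with respect to (u, v):

    ∂(x,y)/∂(u,v) = | 3  -1 | = (3)(-2) - (-1)(-1) = -7.
                   | -1  -2 |

Its absolute value is |J| = 7 (the area scaling factor).

Substituting x = 3u - v, y = -u - 2v into the integrand,

    7x y → -21u^2 - 35u v + 14v^2,

so the integral becomes

    ∬_R (-21u^2 - 35u v + 14v^2) · |J| du dv = ∫_0^3 ∫_0^3 (-147u^2 - 245u v + 98v^2) dv du.

Inner (v): -441u^2 - 2205u/2 + 882.
Outer (u): -25137/4.

Therefore ∬_D (7x y) dx dy = -25137/4.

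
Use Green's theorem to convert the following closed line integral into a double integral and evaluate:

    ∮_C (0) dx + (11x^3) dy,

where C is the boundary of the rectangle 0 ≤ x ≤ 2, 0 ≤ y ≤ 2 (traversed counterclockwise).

Green's theorem converts the closed line integral into a double integral over the enclosed region D:

    ∮_C P dx + Q dy = ∬_D (∂Q/∂x - ∂P/∂y) dA.

Here P = 0, Q = 11x^3, so

    ∂Q/∂x = 33x^2,    ∂P/∂y = 0,
    ∂Q/∂x - ∂P/∂y = 33x^2.

D is the region 0 ≤ x ≤ 2, 0 ≤ y ≤ 2. Evaluating the double integral:

    ∬_D (33x^2) dA = ∫_0^{2} ∫_0^{2} (33x^2) dy dx.

Inner (y from 0 to 2): 66x^2.
Outer (x from 0 to 2): 176.

Therefore ∮_C P dx + Q dy = 176.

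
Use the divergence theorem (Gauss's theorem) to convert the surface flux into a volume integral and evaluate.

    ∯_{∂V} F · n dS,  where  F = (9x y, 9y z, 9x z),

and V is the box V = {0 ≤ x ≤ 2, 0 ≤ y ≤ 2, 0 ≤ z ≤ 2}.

By the divergence theorem,

    ∯_{∂V} F · n dS = ∭_V (∇ · F) dV.

Compute the divergence:
    ∇ · F = ∂F_x/∂x + ∂F_y/∂y + ∂F_z/∂z = 9y + 9z + 9x = 9x + 9y + 9z.

V is a rectangular box, so dV = dx dy dz with 0 ≤ x ≤ 2, 0 ≤ y ≤ 2, 0 ≤ z ≤ 2.

Integrate (9x + 9y + 9z) over V as an iterated integral:

    ∭_V (∇·F) dV = ∫_0^{2} ∫_0^{2} ∫_0^{2} (9x + 9y + 9z) dz dy dx.

Inner (z from 0 to 2): 18x + 18y + 18.
Middle (y from 0 to 2): 36x + 72.
Outer (x from 0 to 2): 216.

Therefore ∯_{∂V} F · n dS = 216.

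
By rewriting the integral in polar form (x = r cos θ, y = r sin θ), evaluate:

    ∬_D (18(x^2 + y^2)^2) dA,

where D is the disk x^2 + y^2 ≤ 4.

The region D is 0 ≤ r ≤ 2, 0 ≤ θ ≤ 2π in polar coordinates, where x = r cos(θ), y = r sin(θ), and dA = r dr dθ.

Under the substitution, the integrand becomes 18r^4, so

    ∬_D (18(x^2 + y^2)^2) dA = ∫_{0}^{2π} ∫_{0}^{2} (18r^4) · r dr dθ.

Inner integral (in r): ∫_{0}^{2} (18r^4) · r dr = 192.

Outer integral (in θ): ∫_{0}^{2π} (192) dθ = 384π.

Therefore ∬_D (18(x^2 + y^2)^2) dA = 384π.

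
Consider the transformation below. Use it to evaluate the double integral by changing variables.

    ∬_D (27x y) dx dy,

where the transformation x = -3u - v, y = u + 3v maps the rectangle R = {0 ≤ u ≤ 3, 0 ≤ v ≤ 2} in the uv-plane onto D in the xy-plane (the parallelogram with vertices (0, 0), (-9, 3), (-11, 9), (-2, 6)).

Compute the Jacobian determinant of (x, y) with respect to (u, v):

    ∂(x,y)/∂(u,v) = | -3  -1 | = (-3)(3) - (-1)(1) = -8.
                   | 1  3 |

Its absolute value is |J| = 8 (the area scaling factor).

Substituting x = -3u - v, y = u + 3v into the integrand,

    27x y → -81u^2 - 270u v - 81v^2,

so the integral becomes

    ∬_R (-81u^2 - 270u v - 81v^2) · |J| du dv = ∫_0^3 ∫_0^2 (-648u^2 - 2160u v - 648v^2) dv du.

Inner (v): -1296u^2 - 4320u - 1728.
Outer (u): -36288.

Therefore ∬_D (27x y) dx dy = -36288.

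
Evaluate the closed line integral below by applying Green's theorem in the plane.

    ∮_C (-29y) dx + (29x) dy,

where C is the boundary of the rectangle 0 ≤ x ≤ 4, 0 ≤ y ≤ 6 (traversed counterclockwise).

Green's theorem converts the closed line integral into a double integral over the enclosed region D:

    ∮_C P dx + Q dy = ∬_D (∂Q/∂x - ∂P/∂y) dA.

Here P = -29y, Q = 29x, so

    ∂Q/∂x = 29,    ∂P/∂y = -29,
    ∂Q/∂x - ∂P/∂y = 58.

D is the region 0 ≤ x ≤ 4, 0 ≤ y ≤ 6. Evaluating the double integral:

    ∬_D (58) dA = ∫_0^{4} ∫_0^{6} (58) dy dx.

Inner (y from 0 to 6): 348.
Outer (x from 0 to 4): 1392.

Therefore ∮_C P dx + Q dy = 1392.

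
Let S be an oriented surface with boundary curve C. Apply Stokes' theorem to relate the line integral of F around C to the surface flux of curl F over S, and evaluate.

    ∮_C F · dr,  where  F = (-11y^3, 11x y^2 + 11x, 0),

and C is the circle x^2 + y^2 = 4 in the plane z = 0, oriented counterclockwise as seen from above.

Let S be the flat disk x^2 + y^2 ≤ 4 in the plane z = 0, with upward unit normal n̂ = ẑ. By Stokes' theorem,

    ∮_C F · dr = ∬_S (∇ × F) · n̂ dS = ∬_D (curl F)_z dA,

where D is the disk x^2 + y^2 ≤ 4.

Compute the curl of F = (-11y^3, 11x y^2 + 11x, 0):
    (∇ × F)_x = ∂F_z/∂y - ∂F_y/∂z = 0,
    (∇ × F)_y = ∂F_x/∂z - ∂F_z/∂x = 0,
    (∇ × F)_z = ∂F_y/∂x - ∂F_x/∂y = 44y^2 + 11.

On z = 0, (curl F)_z = 44y^2 + 11.

Convert to polar (x = r cos θ, y = r sin θ, dA = r dr dθ); the integrand becomes 44r^2sin(θ)^2 + 11, so

    ∬_D (curl F)_z dA = ∫_0^{2π} ∫_0^{2} (44r^2sin(θ)^2 + 11) · r dr dθ.

Inner (r from 0 to 2): 176sin(θ)^2 + 22.
Outer (θ from 0 to 2π): 220π.

Therefore ∮_C F · dr = 220π.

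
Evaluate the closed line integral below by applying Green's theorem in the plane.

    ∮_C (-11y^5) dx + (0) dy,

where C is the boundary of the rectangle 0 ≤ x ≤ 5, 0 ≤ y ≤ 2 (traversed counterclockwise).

Green's theorem converts the closed line integral into a double integral over the enclosed region D:

    ∮_C P dx + Q dy = ∬_D (∂Q/∂x - ∂P/∂y) dA.

Here P = -11y^5, Q = 0, so

    ∂Q/∂x = 0,    ∂P/∂y = -55y^4,
    ∂Q/∂x - ∂P/∂y = 55y^4.

D is the region 0 ≤ x ≤ 5, 0 ≤ y ≤ 2. Evaluating the double integral:

    ∬_D (55y^4) dA = ∫_0^{5} ∫_0^{2} (55y^4) dy dx.

Inner (y from 0 to 2): 352.
Outer (x from 0 to 5): 1760.

Therefore ∮_C P dx + Q dy = 1760.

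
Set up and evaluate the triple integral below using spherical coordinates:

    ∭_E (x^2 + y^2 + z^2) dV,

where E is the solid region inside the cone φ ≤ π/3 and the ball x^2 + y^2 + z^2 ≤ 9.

In spherical coordinates, x = ρ sin(φ) cos(θ), y = ρ sin(φ) sin(θ), z = ρ cos(φ), and dV = ρ^2 sin(φ) dρ dφ dθ.

The integrand becomes ρ^2, so

    ∭_E (x^2 + y^2 + z^2) dV = ∫_{0}^{2π} ∫_{0}^{π/3} ∫_{0}^{3} (ρ^2) · ρ^2 sin(φ) dρ dφ dθ.

Inner (ρ): 243sin(φ)/5.
Middle (φ): 243/10.
Outer (θ): 243π/5.

Therefore the triple integral equals 243π/5.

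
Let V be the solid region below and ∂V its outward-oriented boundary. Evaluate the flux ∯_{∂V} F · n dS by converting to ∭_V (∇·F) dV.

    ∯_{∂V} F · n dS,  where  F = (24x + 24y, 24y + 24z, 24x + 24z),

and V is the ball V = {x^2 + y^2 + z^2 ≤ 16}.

By the divergence theorem,

    ∯_{∂V} F · n dS = ∭_V (∇ · F) dV.

Compute the divergence:
    ∇ · F = ∂F_x/∂x + ∂F_y/∂y + ∂F_z/∂z = 24 + 24 + 24 = 72.

In spherical coordinates, x = ρ sin(φ) cos(θ), y = ρ sin(φ) sin(θ), z = ρ cos(φ), dV = ρ^2 sin(φ) dρ dφ dθ, with 0 ≤ ρ ≤ 4, 0 ≤ φ ≤ π, 0 ≤ θ ≤ 2π.

The integrand, after substitution and multiplying by the volume element, becomes (72) · ρ^2 sin(φ), so

    ∭_V (∇·F) dV = ∫_0^{2π} ∫_0^{π} ∫_0^{4} (72) · ρ^2 sin(φ) dρ dφ dθ.

Inner (ρ from 0 to 4): 1536sin(φ).
Middle (φ from 0 to π): 3072.
Outer (θ from 0 to 2π): 6144π.

Therefore ∯_{∂V} F · n dS = 6144π.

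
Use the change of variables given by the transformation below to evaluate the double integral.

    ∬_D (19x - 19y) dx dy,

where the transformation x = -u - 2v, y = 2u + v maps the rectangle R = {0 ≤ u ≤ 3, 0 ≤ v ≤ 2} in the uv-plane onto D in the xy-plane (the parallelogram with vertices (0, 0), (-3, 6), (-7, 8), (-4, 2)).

Compute the Jacobian determinant of (x, y) with respect to (u, v):

    ∂(x,y)/∂(u,v) = | -1  -2 | = (-1)(1) - (-2)(2) = 3.
                   | 2  1 |

Its absolute value is |J| = 3 (the area scaling factor).

Substituting x = -u - 2v, y = 2u + v into the integrand,

    19x - 19y → -57u - 57v,

so the integral becomes

    ∬_R (-57u - 57v) · |J| du dv = ∫_0^3 ∫_0^2 (-171u - 171v) dv du.

Inner (v): -342u - 342.
Outer (u): -2565.

Therefore ∬_D (19x - 19y) dx dy = -2565.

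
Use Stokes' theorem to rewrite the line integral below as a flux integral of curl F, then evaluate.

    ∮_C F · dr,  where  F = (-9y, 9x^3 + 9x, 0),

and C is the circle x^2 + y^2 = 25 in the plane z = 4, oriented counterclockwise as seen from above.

Let S be the flat disk x^2 + y^2 ≤ 25 in the plane z = 4, with upward unit normal n̂ = ẑ. By Stokes' theorem,

    ∮_C F · dr = ∬_S (∇ × F) · n̂ dS = ∬_D (curl F)_z dA,

where D is the disk x^2 + y^2 ≤ 25.

Compute the curl of F = (-9y, 9x^3 + 9x, 0):
    (∇ × F)_x = ∂F_z/∂y - ∂F_y/∂z = 0,
    (∇ × F)_y = ∂F_x/∂z - ∂F_z/∂x = 0,
    (∇ × F)_z = ∂F_y/∂x - ∂F_x/∂y = 27x^2 + 18.

On z = 4, (curl F)_z = 27x^2 + 18.

Convert to polar (x = r cos θ, y = r sin θ, dA = r dr dθ); the integrand becomes 27r^2cos(θ)^2 + 18, so

    ∬_D (curl F)_z dA = ∫_0^{2π} ∫_0^{5} (27r^2cos(θ)^2 + 18) · r dr dθ.

Inner (r from 0 to 5): 16875cos(θ)^2/4 + 225.
Outer (θ from 0 to 2π): 18675π/4.

Therefore ∮_C F · dr = 18675π/4.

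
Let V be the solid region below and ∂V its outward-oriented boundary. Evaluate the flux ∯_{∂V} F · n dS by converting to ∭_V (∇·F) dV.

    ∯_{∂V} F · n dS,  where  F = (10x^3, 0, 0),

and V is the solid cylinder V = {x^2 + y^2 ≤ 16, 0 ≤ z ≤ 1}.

By the divergence theorem,

    ∯_{∂V} F · n dS = ∭_V (∇ · F) dV.

Compute the divergence:
    ∇ · F = ∂F_x/∂x + ∂F_y/∂y + ∂F_z/∂z = 30x^2 + 0 + 0 = 30x^2.

In cylindrical coordinates, x = r cos(θ), y = r sin(θ), z = z, dV = r dr dθ dz, with 0 ≤ r ≤ 4, 0 ≤ θ ≤ 2π, 0 ≤ z ≤ 1.

The integrand, after substitution and multiplying by the volume element, becomes (30r^2cos(θ)^2) · r, so

    ∭_V (∇·F) dV = ∫_0^{2π} ∫_0^{4} ∫_0^{1} (30r^2cos(θ)^2) · r dz dr dθ.

Inner (z from 0 to 1): 30r^3cos(θ)^2.
Middle (r from 0 to 4): 1920cos(θ)^2.
Outer (θ from 0 to 2π): 1920π.

Therefore ∯_{∂V} F · n dS = 1920π.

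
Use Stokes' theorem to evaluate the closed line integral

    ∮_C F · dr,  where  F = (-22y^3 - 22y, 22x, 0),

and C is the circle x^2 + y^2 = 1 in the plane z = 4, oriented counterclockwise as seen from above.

Let S be the flat disk x^2 + y^2 ≤ 1 in the plane z = 4, with upward unit normal n̂ = ẑ. By Stokes' theorem,

    ∮_C F · dr = ∬_S (∇ × F) · n̂ dS = ∬_D (curl F)_z dA,

where D is the disk x^2 + y^2 ≤ 1.

Compute the curl of F = (-22y^3 - 22y, 22x, 0):
    (∇ × F)_x = ∂F_z/∂y - ∂F_y/∂z = 0,
    (∇ × F)_y = ∂F_x/∂z - ∂F_z/∂x = 0,
    (∇ × F)_z = ∂F_y/∂x - ∂F_x/∂y = 66y^2 + 44.

On z = 4, (curl F)_z = 66y^2 + 44.

Convert to polar (x = r cos θ, y = r sin θ, dA = r dr dθ); the integrand becomes 66r^2sin(θ)^2 + 44, so

    ∬_D (curl F)_z dA = ∫_0^{2π} ∫_0^{1} (66r^2sin(θ)^2 + 44) · r dr dθ.

Inner (r from 0 to 1): 33sin(θ)^2/2 + 22.
Outer (θ from 0 to 2π): 121π/2.

Therefore ∮_C F · dr = 121π/2.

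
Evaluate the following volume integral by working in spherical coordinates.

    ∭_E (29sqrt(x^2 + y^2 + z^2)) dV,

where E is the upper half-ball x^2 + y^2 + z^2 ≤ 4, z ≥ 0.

In spherical coordinates, x = ρ sin(φ) cos(θ), y = ρ sin(φ) sin(θ), z = ρ cos(φ), and dV = ρ^2 sin(φ) dρ dφ dθ.

The integrand becomes 29ρ, so

    ∭_E (29sqrt(x^2 + y^2 + z^2)) dV = ∫_{0}^{2π} ∫_{0}^{π/2} ∫_{0}^{2} (29ρ) · ρ^2 sin(φ) dρ dφ dθ.

Inner (ρ): 116sin(φ).
Middle (φ): 116.
Outer (θ): 232π.

Therefore the triple integral equals 232π.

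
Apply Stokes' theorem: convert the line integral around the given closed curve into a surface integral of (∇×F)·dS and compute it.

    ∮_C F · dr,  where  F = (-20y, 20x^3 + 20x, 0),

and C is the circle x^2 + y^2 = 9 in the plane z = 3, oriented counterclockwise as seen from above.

Let S be the flat disk x^2 + y^2 ≤ 9 in the plane z = 3, with upward unit normal n̂ = ẑ. By Stokes' theorem,

    ∮_C F · dr = ∬_S (∇ × F) · n̂ dS = ∬_D (curl F)_z dA,

where D is the disk x^2 + y^2 ≤ 9.

Compute the curl of F = (-20y, 20x^3 + 20x, 0):
    (∇ × F)_x = ∂F_z/∂y - ∂F_y/∂z = 0,
    (∇ × F)_y = ∂F_x/∂z - ∂F_z/∂x = 0,
    (∇ × F)_z = ∂F_y/∂x - ∂F_x/∂y = 60x^2 + 40.

On z = 3, (curl F)_z = 60x^2 + 40.

Convert to polar (x = r cos θ, y = r sin θ, dA = r dr dθ); the integrand becomes 60r^2cos(θ)^2 + 40, so

    ∬_D (curl F)_z dA = ∫_0^{2π} ∫_0^{3} (60r^2cos(θ)^2 + 40) · r dr dθ.

Inner (r from 0 to 3): 1215cos(θ)^2 + 180.
Outer (θ from 0 to 2π): 1575π.

Therefore ∮_C F · dr = 1575π.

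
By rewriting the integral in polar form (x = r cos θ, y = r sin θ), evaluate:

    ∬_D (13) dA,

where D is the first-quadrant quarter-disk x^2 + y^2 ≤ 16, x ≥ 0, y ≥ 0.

The region D is 0 ≤ r ≤ 4, 0 ≤ θ ≤ π/2 in polar coordinates, where x = r cos(θ), y = r sin(θ), and dA = r dr dθ.

Under the substitution, the integrand becomes 13, so

    ∬_D (13) dA = ∫_{0}^{π/2} ∫_{0}^{4} (13) · r dr dθ.

Inner integral (in r): ∫_{0}^{4} (13) · r dr = 104.

Outer integral (in θ): ∫_{0}^{π/2} (104) dθ = 52π.

Therefore ∬_D (13) dA = 52π.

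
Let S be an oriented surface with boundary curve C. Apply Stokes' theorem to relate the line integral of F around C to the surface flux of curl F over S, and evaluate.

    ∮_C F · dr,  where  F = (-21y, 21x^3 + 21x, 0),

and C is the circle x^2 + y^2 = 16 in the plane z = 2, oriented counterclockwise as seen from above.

Let S be the flat disk x^2 + y^2 ≤ 16 in the plane z = 2, with upward unit normal n̂ = ẑ. By Stokes' theorem,

    ∮_C F · dr = ∬_S (∇ × F) · n̂ dS = ∬_D (curl F)_z dA,

where D is the disk x^2 + y^2 ≤ 16.

Compute the curl of F = (-21y, 21x^3 + 21x, 0):
    (∇ × F)_x = ∂F_z/∂y - ∂F_y/∂z = 0,
    (∇ × F)_y = ∂F_x/∂z - ∂F_z/∂x = 0,
    (∇ × F)_z = ∂F_y/∂x - ∂F_x/∂y = 63x^2 + 42.

On z = 2, (curl F)_z = 63x^2 + 42.

Convert to polar (x = r cos θ, y = r sin θ, dA = r dr dθ); the integrand becomes 63r^2cos(θ)^2 + 42, so

    ∬_D (curl F)_z dA = ∫_0^{2π} ∫_0^{4} (63r^2cos(θ)^2 + 42) · r dr dθ.

Inner (r from 0 to 4): 4032cos(θ)^2 + 336.
Outer (θ from 0 to 2π): 4704π.

Therefore ∮_C F · dr = 4704π.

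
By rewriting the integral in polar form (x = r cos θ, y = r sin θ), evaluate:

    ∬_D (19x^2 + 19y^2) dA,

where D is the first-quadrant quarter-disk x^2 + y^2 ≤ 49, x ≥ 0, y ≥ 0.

The region D is 0 ≤ r ≤ 7, 0 ≤ θ ≤ π/2 in polar coordinates, where x = r cos(θ), y = r sin(θ), and dA = r dr dθ.

Under the substitution, the integrand becomes 19r^2, so

    ∬_D (19x^2 + 19y^2) dA = ∫_{0}^{π/2} ∫_{0}^{7} (19r^2) · r dr dθ.

Inner integral (in r): ∫_{0}^{7} (19r^2) · r dr = 45619/4.

Outer integral (in θ): ∫_{0}^{π/2} (45619/4) dθ = 45619π/8.

Therefore ∬_D (19x^2 + 19y^2) dA = 45619π/8.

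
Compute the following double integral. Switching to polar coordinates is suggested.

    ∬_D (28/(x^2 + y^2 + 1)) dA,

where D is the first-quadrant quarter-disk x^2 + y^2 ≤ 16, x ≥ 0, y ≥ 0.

The region D is 0 ≤ r ≤ 4, 0 ≤ θ ≤ π/2 in polar coordinates, where x = r cos(θ), y = r sin(θ), and dA = r dr dθ.

Under the substitution, the integrand becomes 28/(r^2 + 1), so

    ∬_D (28/(x^2 + y^2 + 1)) dA = ∫_{0}^{π/2} ∫_{0}^{4} (28/(r^2 + 1)) · r dr dθ.

Inner integral (in r): ∫_{0}^{4} (28/(r^2 + 1)) · r dr = log(168377826559400929).

Outer integral (in θ): ∫_{0}^{π/2} (log(168377826559400929)) dθ = 7π log(17).

Therefore ∬_D (28/(x^2 + y^2 + 1)) dA = 7π log(17).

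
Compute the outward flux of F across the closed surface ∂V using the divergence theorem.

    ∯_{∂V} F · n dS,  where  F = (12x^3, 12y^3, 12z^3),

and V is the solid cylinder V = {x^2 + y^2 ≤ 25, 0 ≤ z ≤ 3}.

By the divergence theorem,

    ∯_{∂V} F · n dS = ∭_V (∇ · F) dV.

Compute the divergence:
    ∇ · F = ∂F_x/∂x + ∂F_y/∂y + ∂F_z/∂z = 36x^2 + 36y^2 + 36z^2.

In cylindrical coordinates, x = r cos(θ), y = r sin(θ), z = z, dV = r dr dθ dz, with 0 ≤ r ≤ 5, 0 ≤ θ ≤ 2π, 0 ≤ z ≤ 3.

The integrand, after substitution and multiplying by the volume element, becomes (36r^2 + 36z^2) · r, so

    ∭_V (∇·F) dV = ∫_0^{2π} ∫_0^{5} ∫_0^{3} (36r^2 + 36z^2) · r dz dr dθ.

Inner (z from 0 to 3): 108r (r^2 + 3).
Middle (r from 0 to 5): 20925.
Outer (θ from 0 to 2π): 41850π.

Therefore ∯_{∂V} F · n dS = 41850π.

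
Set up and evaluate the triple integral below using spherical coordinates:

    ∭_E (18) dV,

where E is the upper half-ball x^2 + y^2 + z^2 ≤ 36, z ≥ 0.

In spherical coordinates, x = ρ sin(φ) cos(θ), y = ρ sin(φ) sin(θ), z = ρ cos(φ), and dV = ρ^2 sin(φ) dρ dφ dθ.

The integrand becomes 18, so

    ∭_E (18) dV = ∫_{0}^{2π} ∫_{0}^{π/2} ∫_{0}^{6} (18) · ρ^2 sin(φ) dρ dφ dθ.

Inner (ρ): 1296sin(φ).
Middle (φ): 1296.
Outer (θ): 2592π.

Therefore the triple integral equals 2592π.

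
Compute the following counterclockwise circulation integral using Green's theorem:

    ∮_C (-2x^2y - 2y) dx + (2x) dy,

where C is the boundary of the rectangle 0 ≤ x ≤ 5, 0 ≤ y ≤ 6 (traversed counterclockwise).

Green's theorem converts the closed line integral into a double integral over the enclosed region D:

    ∮_C P dx + Q dy = ∬_D (∂Q/∂x - ∂P/∂y) dA.

Here P = -2x^2y - 2y, Q = 2x, so

    ∂Q/∂x = 2,    ∂P/∂y = -2x^2 - 2,
    ∂Q/∂x - ∂P/∂y = 2x^2 + 4.

D is the region 0 ≤ x ≤ 5, 0 ≤ y ≤ 6. Evaluating the double integral:

    ∬_D (2x^2 + 4) dA = ∫_0^{5} ∫_0^{6} (2x^2 + 4) dy dx.

Inner (y from 0 to 6): 12x^2 + 24.
Outer (x from 0 to 5): 620.

Therefore ∮_C P dx + Q dy = 620.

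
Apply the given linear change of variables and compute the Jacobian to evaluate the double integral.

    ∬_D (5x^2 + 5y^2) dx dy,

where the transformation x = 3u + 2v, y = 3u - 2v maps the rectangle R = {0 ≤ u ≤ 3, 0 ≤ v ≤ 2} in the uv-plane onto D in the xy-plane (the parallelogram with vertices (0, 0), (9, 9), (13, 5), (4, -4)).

Compute the Jacobian determinant of (x, y) with respect to (u, v):

    ∂(x,y)/∂(u,v) = | 3  2 | = (3)(-2) - (2)(3) = -12.
                   | 3  -2 |

Its absolute value is |J| = 12 (the area scaling factor).

Substituting x = 3u + 2v, y = 3u - 2v into the integrand,

    5x^2 + 5y^2 → 90u^2 + 40v^2,

so the integral becomes

    ∬_R (90u^2 + 40v^2) · |J| du dv = ∫_0^3 ∫_0^2 (1080u^2 + 480v^2) dv du.

Inner (v): 2160u^2 + 1280.
Outer (u): 23280.

Therefore ∬_D (5x^2 + 5y^2) dx dy = 23280.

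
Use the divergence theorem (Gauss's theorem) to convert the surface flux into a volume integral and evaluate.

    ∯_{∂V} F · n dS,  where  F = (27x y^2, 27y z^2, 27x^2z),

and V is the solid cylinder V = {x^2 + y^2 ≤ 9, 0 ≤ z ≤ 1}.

By the divergence theorem,

    ∯_{∂V} F · n dS = ∭_V (∇ · F) dV.

Compute the divergence:
    ∇ · F = ∂F_x/∂x + ∂F_y/∂y + ∂F_z/∂z = 27y^2 + 27z^2 + 27x^2 = 27x^2 + 27y^2 + 27z^2.

In cylindrical coordinates, x = r cos(θ), y = r sin(θ), z = z, dV = r dr dθ dz, with 0 ≤ r ≤ 3, 0 ≤ θ ≤ 2π, 0 ≤ z ≤ 1.

The integrand, after substitution and multiplying by the volume element, becomes (27r^2 + 27z^2) · r, so

    ∭_V (∇·F) dV = ∫_0^{2π} ∫_0^{3} ∫_0^{1} (27r^2 + 27z^2) · r dz dr dθ.

Inner (z from 0 to 1): 27r^3 + 9r.
Middle (r from 0 to 3): 2349/4.
Outer (θ from 0 to 2π): 2349π/2.

Therefore ∯_{∂V} F · n dS = 2349π/2.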